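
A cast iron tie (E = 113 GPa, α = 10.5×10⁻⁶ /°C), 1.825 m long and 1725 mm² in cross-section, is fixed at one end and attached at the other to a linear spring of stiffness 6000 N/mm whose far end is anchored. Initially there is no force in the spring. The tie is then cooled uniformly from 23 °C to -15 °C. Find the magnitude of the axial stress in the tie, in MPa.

Free thermal contraction: δ_free = αΔT L = 10.5×10⁻⁶ × 38 × 1825 = 0.7282 mm.
Let P be the tensile force in the spring. The tie extends elastically by PL/(AE) and the spring stretches by P/k; together these equal δ_free.
P [ L/(AE) + 1/k ] = δ_free → P [ 1825/(1725×113×10³) + 1/(6000) ] = 0.7282.
P = 0.7282 / 0.000176 = 4137 N.
σ = P/A = 4137/1725 = 2.398 MPa.

σ ≈ 2.4 MPa (tensile)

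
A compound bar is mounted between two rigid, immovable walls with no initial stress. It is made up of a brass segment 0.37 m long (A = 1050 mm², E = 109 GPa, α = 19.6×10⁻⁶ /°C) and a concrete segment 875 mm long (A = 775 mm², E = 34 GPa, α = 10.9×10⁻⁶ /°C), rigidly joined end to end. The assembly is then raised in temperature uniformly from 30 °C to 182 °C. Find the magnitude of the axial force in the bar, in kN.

P ≈ 70 kN (compressive)

Free thermal expansion of the whole bar: Σ αᵢΔT Lᵢ = 19.6×10⁻⁶×152×370 + 10.9×10⁻⁶×152×875 = 2.552 mm.
Since the ends are fixed, an axial force P builds up, equal in every segment, with P · Σ Lᵢ/(AᵢEᵢ) = δ_free.
Σ Lᵢ/(AᵢEᵢ) = 370/(1050×109×10³) + 875/(775×34×10³) = 3.644×10⁻⁵ mm/N.
Hence P = δ_free / Σ(L/AE) = 2.552/3.644×10⁻⁵ = 70.03 kN (compressive).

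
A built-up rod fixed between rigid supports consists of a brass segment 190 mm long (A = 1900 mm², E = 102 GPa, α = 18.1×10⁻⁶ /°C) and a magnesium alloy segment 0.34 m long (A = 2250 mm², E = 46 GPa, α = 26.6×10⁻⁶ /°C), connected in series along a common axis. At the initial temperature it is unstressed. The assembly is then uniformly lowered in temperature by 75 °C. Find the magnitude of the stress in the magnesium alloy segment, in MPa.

σ ≈ 97.6 MPa (tensile)

Free thermal contraction of the whole bar: Σ αᵢΔT Lᵢ = 18.1×10⁻⁶×75×190 + 26.6×10⁻⁶×75×340 = 0.9362 mm.
The walls prevent any net length change, so an axial force P (same in every segment) develops. Compatibility: P · Σ Lᵢ/(AᵢEᵢ) = δ_free.
Σ Lᵢ/(AᵢEᵢ) = 190/(1900×102×10³) + 340/(2250×46×10³) = 4.265×10⁻⁶ mm/N.
So P = 0.9362 / 4.265×10⁻⁶ = 219.5 kN, tensile.
σ_{magnesium alloy} = P / A = 219500 / 2250 = 97.55 MPa.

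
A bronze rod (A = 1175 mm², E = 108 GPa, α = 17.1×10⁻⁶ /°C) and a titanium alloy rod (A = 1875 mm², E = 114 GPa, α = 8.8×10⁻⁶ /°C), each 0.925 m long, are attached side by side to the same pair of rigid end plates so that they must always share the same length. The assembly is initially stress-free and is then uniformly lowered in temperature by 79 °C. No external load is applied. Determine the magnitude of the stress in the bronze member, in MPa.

σ ≈ 44.4 MPa (tensile)

Both members must finish at the same length. With the larger α, the bronze tends to over-contract; the plates restrain it, putting the bronze in tension and the titanium alloy in compression. With no external load the two internal forces are equal and opposite, magnitude P.
Setting the final lengths equal and cancelling L: (α₁ − α₂)ΔT = P/(A₁E₁) + P/(A₂E₂).
|α₁ − α₂|·ΔT = 8.3×10⁻⁶ × 79 = 0.0006557.
1/(A₁E₁) + 1/(A₂E₂) = 1/(1175×108×10³) + 1/(1875×114×10³) = 1.256×10⁻⁸ N⁻¹.
P = 0.0006557 / 1.256×10⁻⁸ = 52210 N = 52.21 kN.
σ_{bronze} = P/A₁ = 52210/1175 = 44.44 MPa, tensile.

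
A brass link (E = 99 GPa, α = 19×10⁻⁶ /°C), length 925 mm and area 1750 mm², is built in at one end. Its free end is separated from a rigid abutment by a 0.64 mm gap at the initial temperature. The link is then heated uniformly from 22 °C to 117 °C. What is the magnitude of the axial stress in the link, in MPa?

Unrestrained expansion: δ_free = αΔT L = 19×10⁻⁶ × 95 × 925 = 1.67 mm.
The gap closes (δ_free > 0.64 mm) and the wall then resists a further 1.67 − 0.64 = 1.03 mm of expansion.
So σ = E(δ_free − g)/L = 99×10³ × 1.03/925 = 110.2 MPa.

σ ≈ 110 MPa (compressive)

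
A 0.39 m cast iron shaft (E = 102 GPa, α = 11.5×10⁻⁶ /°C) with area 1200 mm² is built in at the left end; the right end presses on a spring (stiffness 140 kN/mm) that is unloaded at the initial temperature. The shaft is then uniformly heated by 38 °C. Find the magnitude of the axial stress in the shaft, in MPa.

Free thermal expansion: δ_free = αΔT L = 11.5×10⁻⁶ × 38 × 390 = 0.1704 mm.
Let P be the compressive force at the spring. The shaft shortens elastically by PL/(AE) and the spring compresses by P/k; together these equal δ_free.
So P = δ_free / [L/(AE) + 1/k] = 0.1704 / [ 390/(1200×102×10³) + 1/(140×10³) ].
P = 0.1704 / 1.033×10⁻⁵ = 16500 N.
σ = P/A = 16500/1200 = 13.75 MPa.

σ ≈ 13.7 MPa (compressive)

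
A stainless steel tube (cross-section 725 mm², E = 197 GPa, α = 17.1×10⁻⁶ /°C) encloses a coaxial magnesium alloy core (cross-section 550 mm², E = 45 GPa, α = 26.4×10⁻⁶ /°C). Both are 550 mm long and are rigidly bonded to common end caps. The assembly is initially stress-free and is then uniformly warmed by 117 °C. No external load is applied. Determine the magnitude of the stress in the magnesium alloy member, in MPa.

σ ≈ 41.7 MPa (compressive)

Both members must finish at the same length. With the larger α, the magnesium alloy tends to over-expand; the plates restrain it, putting the magnesium alloy in compression and the stainless steel in tension. With no external load the two internal forces are equal and opposite, magnitude P.
Setting the final lengths equal and cancelling L: (α₁ − α₂)ΔT = P/(A₁E₁) + P/(A₂E₂).
|α₁ − α₂|·ΔT = 9.3×10⁻⁶ × 117 = 0.001088.
1/(A₁E₁) + 1/(A₂E₂) = 1/(725×197×10³) + 1/(550×45×10³) = 4.741×10⁻⁸ N⁻¹.
So P = 0.001088 / 4.741×10⁻⁸ = 22.95 kN.
σ_{magnesium alloy} = P/A₂ = 22950/550 = 41.73 MPa, compressive.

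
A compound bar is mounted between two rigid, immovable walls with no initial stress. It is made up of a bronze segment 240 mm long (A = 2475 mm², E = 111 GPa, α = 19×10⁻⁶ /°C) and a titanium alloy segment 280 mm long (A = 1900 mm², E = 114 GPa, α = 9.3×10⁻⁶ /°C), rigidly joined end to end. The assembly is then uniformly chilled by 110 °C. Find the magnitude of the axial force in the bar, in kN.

Free thermal contraction of the whole bar: Σ αᵢΔT Lᵢ = 19×10⁻⁶×110×240 + 9.3×10⁻⁶×110×280 = 0.788 mm.
The rigid supports impose zero overall length change; the single axial force P common to all segments must satisfy P Σ Lᵢ/(AᵢEᵢ) = δ_free.
The series flexibility is Σ Lᵢ/(AᵢEᵢ) = 240/(2475×111×10³) + 280/(1900×114×10³) = 2.166×10⁻⁶ mm/N.
P = 0.788 / 2.166×10⁻⁶ = 363800 N = 363.8 kN, tensile.

P ≈ 364 kN (tensile)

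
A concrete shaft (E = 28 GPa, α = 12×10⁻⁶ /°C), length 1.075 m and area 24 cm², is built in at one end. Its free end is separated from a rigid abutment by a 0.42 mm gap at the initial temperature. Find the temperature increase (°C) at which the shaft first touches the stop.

ΔT ≈ 32.6 °C

The gap closes when αΔT L = 0.42 mm, since the shaft is still unstressed at that instant.
So ΔT = g/(αL) = 0.42/(12×10⁻⁶ × 1075) = 32.56 °C.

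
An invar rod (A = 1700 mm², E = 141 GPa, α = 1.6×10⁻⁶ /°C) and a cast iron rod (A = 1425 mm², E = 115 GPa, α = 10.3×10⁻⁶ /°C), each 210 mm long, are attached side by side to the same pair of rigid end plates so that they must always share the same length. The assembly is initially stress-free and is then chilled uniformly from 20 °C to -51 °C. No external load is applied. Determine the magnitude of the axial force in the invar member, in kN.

P ≈ 60.1 kN (compressive in the invar)

Both members must finish at the same length. With the larger α, the cast iron tends to over-contract; the plates restrain it, putting the cast iron in tension and the invar in compression. With no external load the two internal forces are equal and opposite, magnitude P.
Equating the net (thermal + elastic) strains gives |α₁ − α₂|·ΔT = P·[1/(A₁E₁) + 1/(A₂E₂)].
|α₁ − α₂|·ΔT = 8.7×10⁻⁶ × 71 = 0.0006177.
1/(A₁E₁) + 1/(A₂E₂) = 1/(1700×141×10³) + 1/(1425×115×10³) = 1.027×10⁻⁸ N⁻¹.
So P = 0.0006177 / 1.027×10⁻⁸ = 60.12 kN.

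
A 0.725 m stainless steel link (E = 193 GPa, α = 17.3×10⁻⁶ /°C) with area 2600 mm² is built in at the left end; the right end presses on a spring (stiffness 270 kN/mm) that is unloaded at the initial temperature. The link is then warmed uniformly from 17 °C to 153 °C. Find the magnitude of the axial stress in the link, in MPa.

If the spring were absent the link would lengthen by αΔT L = 17.3×10⁻⁶ × 136 × 725 = 1.706 mm.
With a force P in the spring, the elastic change of the link is PL/(AE) and that of the spring is P/k; compatibility requires their sum to equal δ_free.
P [ L/(AE) + 1/k ] = δ_free → P [ 725/(2600×193×10³) + 1/(270×10³) ] = 1.706.
P = 1.706 / 5.149×10⁻⁶ = 331300 N.
σ = P/A = 331300/2600 = 127.4 MPa.

σ ≈ 127 MPa (compressive)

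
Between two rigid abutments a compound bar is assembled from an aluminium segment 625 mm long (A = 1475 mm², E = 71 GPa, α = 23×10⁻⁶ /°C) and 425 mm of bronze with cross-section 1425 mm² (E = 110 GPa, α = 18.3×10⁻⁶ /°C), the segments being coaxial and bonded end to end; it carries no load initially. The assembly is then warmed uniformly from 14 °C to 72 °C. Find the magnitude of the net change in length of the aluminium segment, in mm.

With the walls removed the bar would change length by δ_free = Σ αᵢΔT Lᵢ = 23×10⁻⁶×58×625 + 18.3×10⁻⁶×58×425 = 1.285 mm.
The rigid supports impose zero overall length change; the single axial force P common to all segments must satisfy P Σ Lᵢ/(AᵢEᵢ) = δ_free.
The series flexibility is Σ Lᵢ/(AᵢEᵢ) = 625/(1475×71×10³) + 425/(1425×110×10³) = 8.679×10⁻⁶ mm/N.
Hence P = δ_free / Σ(L/AE) = 1.285/8.679×10⁻⁶ = 148 kN (compressive).
For the aluminium segment, free thermal change = 23×10⁻⁶×58×625 = 0.8337 mm and elastic change from P = 148000×625/(1475×71×10³) = 0.8835 mm; these oppose, so the net change is 0.0497 mm (segment shortens).

|ΔL| ≈ 0.0497 mm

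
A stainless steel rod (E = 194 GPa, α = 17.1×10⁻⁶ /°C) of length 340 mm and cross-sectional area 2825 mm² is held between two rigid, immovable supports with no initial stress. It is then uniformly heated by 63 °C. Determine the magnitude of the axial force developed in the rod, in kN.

P ≈ 590 kN (compressive)

With zero net strain, σ = E·αΔT = 194 GPa × 17.1×10⁻⁶ × 63 = 209 MPa.
Axial force P = σA = 209 × 2825 = 590400 N = 590.4 kN, compressive.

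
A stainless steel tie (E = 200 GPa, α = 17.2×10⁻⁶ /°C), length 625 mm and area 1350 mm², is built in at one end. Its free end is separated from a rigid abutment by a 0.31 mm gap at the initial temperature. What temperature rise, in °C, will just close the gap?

ΔT ≈ 28.8 °C

Contact occurs when the free expansion equals the gap: αΔT L = 0.31 mm.
ΔT = 0.31 / (17.2×10⁻⁶ × 625) = 28.84 °C.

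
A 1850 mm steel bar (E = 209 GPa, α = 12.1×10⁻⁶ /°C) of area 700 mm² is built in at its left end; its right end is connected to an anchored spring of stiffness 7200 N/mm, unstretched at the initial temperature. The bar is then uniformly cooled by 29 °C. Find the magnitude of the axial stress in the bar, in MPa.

σ ≈ 6.12 MPa (tensile)

If the spring were absent the bar would shorten by αΔT L = 12.1×10⁻⁶ × 29 × 1850 = 0.6492 mm.
Let P be the tensile force in the spring. The bar extends elastically by PL/(AE) and the spring stretches by P/k; together these equal δ_free.
P [ L/(AE) + 1/k ] = δ_free → P [ 1850/(700×209×10³) + 1/(7200) ] = 0.6492.
P = 0.6492 / 0.0001515 = 4284 N.
σ = P/A = 4284/700 = 6.12 MPa.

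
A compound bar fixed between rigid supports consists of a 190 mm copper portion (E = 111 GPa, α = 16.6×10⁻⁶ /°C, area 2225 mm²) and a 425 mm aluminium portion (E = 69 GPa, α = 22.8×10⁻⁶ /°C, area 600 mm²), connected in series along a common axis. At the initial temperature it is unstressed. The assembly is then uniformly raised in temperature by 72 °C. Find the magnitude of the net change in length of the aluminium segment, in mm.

Free thermal expansion of the whole bar: Σ αᵢΔT Lᵢ = 16.6×10⁻⁶×72×190 + 22.8×10⁻⁶×72×425 = 0.9248 mm.
Since the ends are fixed, an axial force P builds up, equal in every segment, with P · Σ Lᵢ/(AᵢEᵢ) = δ_free.
The series flexibility is Σ Lᵢ/(AᵢEᵢ) = 190/(2225×111×10³) + 425/(600×69×10³) = 1.104×10⁻⁵ mm/N.
P = 0.9248 / 1.104×10⁻⁵ = 83800 N = 83.8 kN, compressive.
For the aluminium segment, free thermal change = 22.8×10⁻⁶×72×425 = 0.6977 mm and elastic change from P = 83800×425/(600×69×10³) = 0.8603 mm; these oppose, so the net change is 0.163 mm (segment shortens).

|ΔL| ≈ 0.163 mm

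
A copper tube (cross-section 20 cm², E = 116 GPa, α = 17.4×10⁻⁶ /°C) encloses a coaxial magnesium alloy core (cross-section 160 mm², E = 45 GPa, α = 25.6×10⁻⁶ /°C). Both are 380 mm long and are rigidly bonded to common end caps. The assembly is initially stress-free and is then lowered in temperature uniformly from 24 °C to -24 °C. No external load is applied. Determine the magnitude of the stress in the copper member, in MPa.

Both members must finish at the same length. With the larger α, the magnesium alloy tends to over-contract; the plates restrain it, putting the magnesium alloy in tension and the copper in compression. With no external load the two internal forces are equal and opposite, magnitude P.
Setting the final lengths equal and cancelling L: (α₁ − α₂)ΔT = P/(A₁E₁) + P/(A₂E₂).
|α₁ − α₂|·ΔT = 8.2×10⁻⁶ × 48 = 0.0003936.
1/(A₁E₁) + 1/(A₂E₂) = 1/(2000×116×10³) + 1/(160×45×10³) = 1.432×10⁻⁷ N⁻¹.
So P = 0.0003936 / 1.432×10⁻⁷ = 2.749 kN.
σ_{copper} = P/A₁ = 2749/2000 = 1.374 MPa, compressive.

σ ≈ 1.37 MPa (compressive)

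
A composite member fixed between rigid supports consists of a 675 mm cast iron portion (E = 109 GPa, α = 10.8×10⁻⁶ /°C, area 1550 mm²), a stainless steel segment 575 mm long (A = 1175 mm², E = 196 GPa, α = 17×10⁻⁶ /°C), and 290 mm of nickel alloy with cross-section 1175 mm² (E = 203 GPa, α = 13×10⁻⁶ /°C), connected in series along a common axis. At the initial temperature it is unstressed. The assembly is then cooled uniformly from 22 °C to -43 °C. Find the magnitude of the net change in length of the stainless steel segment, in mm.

|ΔL| ≈ 0.197 mm

Free thermal contraction of the whole bar: Σ αᵢΔT Lᵢ = 10.8×10⁻⁶×65×675 + 17×10⁻⁶×65×575 + 13×10⁻⁶×65×290 = 1.354 mm.
Since the ends are fixed, an axial force P builds up, equal in every segment, with P · Σ Lᵢ/(AᵢEᵢ) = δ_free.
Σ Lᵢ/(AᵢEᵢ) = 675/(1550×109×10³) + 575/(1175×196×10³) + 290/(1175×203×10³) = 7.708×10⁻⁶ mm/N.
Hence P = δ_free / Σ(L/AE) = 1.354/7.708×10⁻⁶ = 175.7 kN (tensile).
For the stainless steel segment, free thermal change = 17×10⁻⁶×65×575 = 0.6354 mm and elastic change from P = 175700×575/(1175×196×10³) = 0.4387 mm; these oppose, so the net change is 0.197 mm (segment shortens).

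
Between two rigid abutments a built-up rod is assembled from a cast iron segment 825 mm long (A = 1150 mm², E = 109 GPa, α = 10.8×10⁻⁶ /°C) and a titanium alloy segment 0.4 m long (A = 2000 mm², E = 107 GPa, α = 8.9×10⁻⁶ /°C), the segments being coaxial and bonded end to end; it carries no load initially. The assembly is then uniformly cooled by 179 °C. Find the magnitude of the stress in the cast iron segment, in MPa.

σ ≈ 230 MPa (tensile)

If the supports were absent, the total length change would be Σ αᵢΔT Lᵢ = 10.8×10⁻⁶×179×825 + 8.9×10⁻⁶×179×400 = 2.232 mm.
Since the ends are fixed, an axial force P builds up, equal in every segment, with P · Σ Lᵢ/(AᵢEᵢ) = δ_free.
The series flexibility is Σ Lᵢ/(AᵢEᵢ) = 825/(1150×109×10³) + 400/(2000×107×10³) = 8.451×10⁻⁶ mm/N.
P = 2.232 / 8.451×10⁻⁶ = 264100 N = 264.1 kN, tensile.
σ_{cast iron} = P / A = 264100 / 1150 = 229.7 MPa.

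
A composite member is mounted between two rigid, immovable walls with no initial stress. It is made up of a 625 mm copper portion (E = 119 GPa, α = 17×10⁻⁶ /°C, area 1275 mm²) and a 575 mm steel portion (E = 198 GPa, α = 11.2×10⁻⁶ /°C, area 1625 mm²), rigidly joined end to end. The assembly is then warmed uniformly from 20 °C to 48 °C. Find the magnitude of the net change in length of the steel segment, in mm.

If the supports were absent, the total length change would be Σ αᵢΔT Lᵢ = 17×10⁻⁶×28×625 + 11.2×10⁻⁶×28×575 = 0.4778 mm.
The walls prevent any net length change, so an axial force P (same in every segment) develops. Compatibility: P · Σ Lᵢ/(AᵢEᵢ) = δ_free.
The series flexibility is Σ Lᵢ/(AᵢEᵢ) = 625/(1275×119×10³) + 575/(1625×198×10³) = 5.906×10⁻⁶ mm/N.
P = 0.4778 / 5.906×10⁻⁶ = 80900 N = 80.9 kN, compressive.
For the steel segment, free thermal change = 11.2×10⁻⁶×28×575 = 0.1803 mm and elastic change from P = 80900×575/(1625×198×10³) = 0.1446 mm; these oppose, so the net change is 0.0357 mm (segment lengthens).

|ΔL| ≈ 0.0357 mm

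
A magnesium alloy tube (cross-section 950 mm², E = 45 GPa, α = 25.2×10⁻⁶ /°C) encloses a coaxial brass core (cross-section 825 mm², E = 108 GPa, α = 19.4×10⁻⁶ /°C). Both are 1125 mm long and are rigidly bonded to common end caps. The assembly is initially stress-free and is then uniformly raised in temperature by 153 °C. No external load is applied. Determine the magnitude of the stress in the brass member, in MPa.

Both members must finish at the same length. With the larger α, the magnesium alloy tends to over-expand; the plates restrain it, putting the magnesium alloy in compression and the brass in tension. With no external load the two internal forces are equal and opposite, magnitude P.
Equating the net (thermal + elastic) strains gives |α₁ − α₂|·ΔT = P·[1/(A₁E₁) + 1/(A₂E₂)].
|α₁ − α₂|·ΔT = 5.8×10⁻⁶ × 153 = 0.0008874.
1/(A₁E₁) + 1/(A₂E₂) = 1/(950×45×10³) + 1/(825×108×10³) = 3.462×10⁻⁸ N⁻¹.
So P = 0.0008874 / 3.462×10⁻⁸ = 25.64 kN.
σ_{brass} = P/A₂ = 25640/825 = 31.07 MPa, tensile.

σ ≈ 31.1 MPa (tensile)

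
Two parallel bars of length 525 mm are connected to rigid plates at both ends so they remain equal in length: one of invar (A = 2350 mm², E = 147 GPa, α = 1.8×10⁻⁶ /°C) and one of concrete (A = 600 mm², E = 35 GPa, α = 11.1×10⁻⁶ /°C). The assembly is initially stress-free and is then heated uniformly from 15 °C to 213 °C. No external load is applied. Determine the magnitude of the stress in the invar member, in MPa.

σ ≈ 15.5 MPa (tensile)

Equilibrium of a rigid end plate with no external load gives equal and opposite internal forces ±P in the two members. Since α_{concrete} > α_{invar}, heating drives the concrete into compression and the invar into tension.
Equating the net (thermal + elastic) strains gives |α₁ − α₂|·ΔT = P·[1/(A₁E₁) + 1/(A₂E₂)].
|α₁ − α₂|·ΔT = 9.3×10⁻⁶ × 198 = 0.001841.
1/(A₁E₁) + 1/(A₂E₂) = 1/(2350×147×10³) + 1/(600×35×10³) = 5.051×10⁻⁸ N⁻¹.
So P = 0.001841 / 5.051×10⁻⁸ = 36.45 kN.
σ_{invar} = P/A₁ = 36450/2350 = 15.51 MPa, tensile.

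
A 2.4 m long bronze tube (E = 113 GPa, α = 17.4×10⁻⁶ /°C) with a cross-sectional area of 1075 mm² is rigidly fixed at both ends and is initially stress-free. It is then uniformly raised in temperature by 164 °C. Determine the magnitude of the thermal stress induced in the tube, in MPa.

σ ≈ 322 MPa (compressive)

With length fixed, the mechanical strain must cancel the thermal strain αΔT = 17.4×10⁻⁶ × 164 = 2853.6×10⁻⁶.
σ = EαΔT = 113×10³ × 17.4×10⁻⁶ × 164 = 322.5 MPa (compressive; the tube is trying to expand).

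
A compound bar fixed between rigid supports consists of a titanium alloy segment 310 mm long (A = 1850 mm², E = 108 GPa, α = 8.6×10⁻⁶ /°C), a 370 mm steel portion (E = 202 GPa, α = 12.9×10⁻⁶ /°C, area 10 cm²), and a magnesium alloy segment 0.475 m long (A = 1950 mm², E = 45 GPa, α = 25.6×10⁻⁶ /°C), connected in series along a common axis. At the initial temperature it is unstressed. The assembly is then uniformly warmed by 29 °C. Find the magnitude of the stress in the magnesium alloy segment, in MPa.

σ ≈ 33.1 MPa (compressive)

Free thermal expansion of the whole bar: Σ αᵢΔT Lᵢ = 8.6×10⁻⁶×29×310 + 12.9×10⁻⁶×29×370 + 25.6×10⁻⁶×29×475 = 0.5684 mm.
The walls prevent any net length change, so an axial force P (same in every segment) develops. Compatibility: P · Σ Lᵢ/(AᵢEᵢ) = δ_free.
The series flexibility is Σ Lᵢ/(AᵢEᵢ) = 310/(1850×108×10³) + 370/(1000×202×10³) + 475/(1950×45×10³) = 8.796×10⁻⁶ mm/N.
Hence P = δ_free / Σ(L/AE) = 0.5684/8.796×10⁻⁶ = 64.61 kN (compressive).
σ_{magnesium alloy} = P / A = 64610 / 1950 = 33.14 MPa.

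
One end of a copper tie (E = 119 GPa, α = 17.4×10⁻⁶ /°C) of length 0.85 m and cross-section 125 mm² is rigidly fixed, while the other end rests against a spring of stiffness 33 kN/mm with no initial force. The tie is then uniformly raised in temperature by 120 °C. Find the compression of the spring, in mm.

δ ≈ 0.615 mm

If the spring were absent the tie would lengthen by αΔT L = 17.4×10⁻⁶ × 120 × 850 = 1.775 mm.
With a force P in the spring, the elastic change of the tie is PL/(AE) and that of the spring is P/k; compatibility requires their sum to equal δ_free.
So P = δ_free / [L/(AE) + 1/k] = 1.775 / [ 850/(125×119×10³) + 1/(33×10³) ].
P = 1.775 / 8.745×10⁻⁵ = 20300 N.
Spring compression = P/k = 20300/(33×10³) = 0.615 mm.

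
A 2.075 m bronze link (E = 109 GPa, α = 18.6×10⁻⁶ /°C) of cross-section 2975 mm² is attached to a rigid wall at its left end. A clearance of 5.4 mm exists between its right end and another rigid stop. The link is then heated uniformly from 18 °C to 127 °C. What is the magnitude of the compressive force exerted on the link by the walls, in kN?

If the wall were absent the link would grow by αΔT L = 18.6×10⁻⁶ × 109 × 2075 = 4.207 mm.
This is smaller than the 5.4 mm clearance, so the link expands freely without reaching the stop — the stress is zero.

P ≈ 0 kN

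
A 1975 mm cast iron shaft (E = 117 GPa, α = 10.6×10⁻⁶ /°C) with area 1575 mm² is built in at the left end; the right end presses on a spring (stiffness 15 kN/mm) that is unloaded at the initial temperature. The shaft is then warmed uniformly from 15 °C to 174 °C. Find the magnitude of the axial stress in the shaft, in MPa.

σ ≈ 27.3 MPa (compressive)

The unrestrained thermal change is αΔT L = 10.6×10⁻⁶ × 159 × 1975 = 3.329 mm.
Let P be the compressive force at the spring. The shaft shortens elastically by PL/(AE) and the spring compresses by P/k; together these equal δ_free.
P [ L/(AE) + 1/k ] = δ_free → P [ 1975/(1575×117×10³) + 1/(15×10³) ] = 3.329.
P = 3.329 / 7.738×10⁻⁵ = 43010 N.
σ = P/A = 43010/1575 = 27.31 MPa.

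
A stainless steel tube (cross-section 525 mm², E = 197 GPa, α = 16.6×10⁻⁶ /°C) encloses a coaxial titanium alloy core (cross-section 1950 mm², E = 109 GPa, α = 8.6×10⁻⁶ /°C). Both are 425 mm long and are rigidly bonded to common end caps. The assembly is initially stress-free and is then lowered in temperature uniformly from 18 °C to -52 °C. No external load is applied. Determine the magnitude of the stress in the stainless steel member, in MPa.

σ ≈ 74.2 MPa (tensile)

The stainless steel has the larger α, so on cooling it would change length more than the titanium alloy if both were free. The rigid plates force a common final length, so the stainless steel is put into tension and the titanium alloy into compression, with equal and opposite forces P (no external load).
Compatibility of the two members (thermal + elastic change equal): (α₁ − α₂)ΔT = P·[1/(A₁E₁) + 1/(A₂E₂)].
|α₁ − α₂|·ΔT = 8×10⁻⁶ × 70 = 0.00056.
1/(A₁E₁) + 1/(A₂E₂) = 1/(525×197×10³) + 1/(1950×109×10³) = 1.437×10⁻⁸ N⁻¹.
So P = 0.00056 / 1.437×10⁻⁸ = 38.96 kN.
σ_{stainless steel} = P/A₁ = 38960/525 = 74.21 MPa, tensile.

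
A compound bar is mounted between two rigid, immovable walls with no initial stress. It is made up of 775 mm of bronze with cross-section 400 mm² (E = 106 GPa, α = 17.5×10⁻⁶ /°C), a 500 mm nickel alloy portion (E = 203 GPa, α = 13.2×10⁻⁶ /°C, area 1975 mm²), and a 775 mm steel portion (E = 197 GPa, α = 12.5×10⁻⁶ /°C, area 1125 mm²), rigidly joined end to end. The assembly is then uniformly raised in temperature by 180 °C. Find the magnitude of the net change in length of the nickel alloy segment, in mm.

With the walls removed the bar would change length by δ_free = Σ αᵢΔT Lᵢ = 17.5×10⁻⁶×180×775 + 13.2×10⁻⁶×180×500 + 12.5×10⁻⁶×180×775 = 5.373 mm.
The rigid supports impose zero overall length change; the single axial force P common to all segments must satisfy P Σ Lᵢ/(AᵢEᵢ) = δ_free.
Σ Lᵢ/(AᵢEᵢ) = 775/(400×106×10³) + 500/(1975×203×10³) + 775/(1125×197×10³) = 2.302×10⁻⁵ mm/N.
P = 5.373 / 2.302×10⁻⁵ = 233400 N = 233.4 kN, compressive.
For the nickel alloy segment, free thermal change = 13.2×10⁻⁶×180×500 = 1.188 mm and elastic change from P = 233400×500/(1975×203×10³) = 0.2911 mm; these oppose, so the net change is 0.897 mm (segment lengthens).

|ΔL| ≈ 0.897 mm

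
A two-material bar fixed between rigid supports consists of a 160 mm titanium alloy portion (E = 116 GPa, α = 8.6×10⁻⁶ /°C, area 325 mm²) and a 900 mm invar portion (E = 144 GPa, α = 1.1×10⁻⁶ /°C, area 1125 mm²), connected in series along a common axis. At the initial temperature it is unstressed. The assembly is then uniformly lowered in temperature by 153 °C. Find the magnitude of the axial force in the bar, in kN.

With the walls removed the bar would change length by δ_free = Σ αᵢΔT Lᵢ = 8.6×10⁻⁶×153×160 + 1.1×10⁻⁶×153×900 = 0.362 mm.
The rigid supports impose zero overall length change; the single axial force P common to all segments must satisfy P Σ Lᵢ/(AᵢEᵢ) = δ_free.
Σ Lᵢ/(AᵢEᵢ) = 160/(325×116×10³) + 900/(1125×144×10³) = 9.8×10⁻⁶ mm/N.
So P = 0.362 / 9.8×10⁻⁶ = 36.94 kN, tensile.

P ≈ 36.9 kN (tensile)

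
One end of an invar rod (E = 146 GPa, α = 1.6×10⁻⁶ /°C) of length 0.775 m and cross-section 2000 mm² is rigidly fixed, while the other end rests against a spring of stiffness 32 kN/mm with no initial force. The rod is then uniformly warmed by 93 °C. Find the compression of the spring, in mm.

If the spring were absent the rod would lengthen by αΔT L = 1.6×10⁻⁶ × 93 × 775 = 0.1153 mm.
With a force P in the spring, the elastic change of the rod is PL/(AE) and that of the spring is P/k; compatibility requires their sum to equal δ_free.
P [ L/(AE) + 1/k ] = δ_free → P [ 775/(2000×146×10³) + 1/(32×10³) ] = 0.1153.
P = 0.1153 / 3.39×10⁻⁵ = 3401 N.
Spring compression = P/k = 3401/(32×10³) = 0.1063 mm.

δ ≈ 0.106 mm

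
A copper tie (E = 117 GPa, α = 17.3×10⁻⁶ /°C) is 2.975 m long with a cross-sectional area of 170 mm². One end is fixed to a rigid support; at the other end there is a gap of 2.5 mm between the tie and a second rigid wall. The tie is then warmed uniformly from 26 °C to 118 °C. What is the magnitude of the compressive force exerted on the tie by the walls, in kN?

P ≈ 14.9 kN

Unrestrained expansion: δ_free = αΔT L = 17.3×10⁻⁶ × 92 × 2975 = 4.735 mm.
After closing the 2.5 mm clearance, 4.735 − 2.5 = 2.235 mm of expansion remains to be suppressed by the wall.
So σ = E(δ_free − g)/L = 117×10³ × 2.235/2975 = 87.9 MPa.
Force on the wall = σA = 87.9 × 170 mm² = 14.94 kN.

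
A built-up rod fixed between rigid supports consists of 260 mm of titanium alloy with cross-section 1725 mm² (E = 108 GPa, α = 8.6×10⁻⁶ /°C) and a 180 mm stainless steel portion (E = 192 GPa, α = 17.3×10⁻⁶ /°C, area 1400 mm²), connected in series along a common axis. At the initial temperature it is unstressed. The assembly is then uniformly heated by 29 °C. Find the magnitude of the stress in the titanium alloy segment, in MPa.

σ ≈ 43.6 MPa (compressive)

Free thermal expansion of the whole bar: Σ αᵢΔT Lᵢ = 8.6×10⁻⁶×29×260 + 17.3×10⁻⁶×29×180 = 0.1552 mm.
The rigid supports impose zero overall length change; the single axial force P common to all segments must satisfy P Σ Lᵢ/(AᵢEᵢ) = δ_free.
Σ Lᵢ/(AᵢEᵢ) = 260/(1725×108×10³) + 180/(1400×192×10³) = 2.065×10⁻⁶ mm/N.
So P = 0.1552 / 2.065×10⁻⁶ = 75.12 kN, compressive.
σ_{titanium alloy} = P / A = 75120 / 1725 = 43.55 MPa.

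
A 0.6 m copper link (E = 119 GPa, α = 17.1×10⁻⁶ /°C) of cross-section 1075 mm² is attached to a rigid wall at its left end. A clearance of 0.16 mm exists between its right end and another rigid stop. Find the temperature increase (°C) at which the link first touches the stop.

ΔT ≈ 15.6 °C

Contact occurs when the free expansion equals the gap: αΔT L = 0.16 mm.
ΔT = 0.16 / (17.1×10⁻⁶ × 600) = 15.59 °C.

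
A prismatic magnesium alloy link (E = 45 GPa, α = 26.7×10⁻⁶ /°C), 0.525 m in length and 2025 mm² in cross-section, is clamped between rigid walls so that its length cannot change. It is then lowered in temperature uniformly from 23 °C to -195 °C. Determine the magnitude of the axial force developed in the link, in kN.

P ≈ 530 kN (tensile)

With zero net strain, σ = E·αΔT = 45 GPa × 26.7×10⁻⁶ × 218 = 261.9 MPa.
Then P = σA = 261.9 × 2025 mm² = 530.4 kN, tensile.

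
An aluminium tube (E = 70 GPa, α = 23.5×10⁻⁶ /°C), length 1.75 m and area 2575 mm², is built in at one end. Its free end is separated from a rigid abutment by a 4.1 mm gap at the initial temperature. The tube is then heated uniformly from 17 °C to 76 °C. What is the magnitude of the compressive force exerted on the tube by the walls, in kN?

P ≈ 0 kN

If the wall were absent the tube would grow by αΔT L = 23.5×10⁻⁶ × 59 × 1750 = 2.426 mm.
Since δ_free = 2.43 mm is less than the 4.1 mm gap, the tube never touches the wall. No axial force develops.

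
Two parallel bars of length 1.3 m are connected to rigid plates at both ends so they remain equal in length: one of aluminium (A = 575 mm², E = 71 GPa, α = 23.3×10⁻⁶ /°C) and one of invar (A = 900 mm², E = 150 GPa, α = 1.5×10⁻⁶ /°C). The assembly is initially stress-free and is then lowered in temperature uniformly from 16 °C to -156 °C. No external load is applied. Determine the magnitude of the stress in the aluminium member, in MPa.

σ ≈ 204 MPa (tensile)

Both members must finish at the same length. With the larger α, the aluminium tends to over-contract; the plates restrain it, putting the aluminium in tension and the invar in compression. With no external load the two internal forces are equal and opposite, magnitude P.
Compatibility of the two members (thermal + elastic change equal): (α₁ − α₂)ΔT = P·[1/(A₁E₁) + 1/(A₂E₂)].
|α₁ − α₂|·ΔT = 21.8×10⁻⁶ × 172 = 0.00375.
1/(A₁E₁) + 1/(A₂E₂) = 1/(575×71×10³) + 1/(900×150×10³) = 3.19×10⁻⁸ N⁻¹.
P = 0.00375 / 3.19×10⁻⁸ = 117500 N = 117.5 kN.
σ_{aluminium} = P/A₁ = 117500/575 = 204.4 MPa, tensile.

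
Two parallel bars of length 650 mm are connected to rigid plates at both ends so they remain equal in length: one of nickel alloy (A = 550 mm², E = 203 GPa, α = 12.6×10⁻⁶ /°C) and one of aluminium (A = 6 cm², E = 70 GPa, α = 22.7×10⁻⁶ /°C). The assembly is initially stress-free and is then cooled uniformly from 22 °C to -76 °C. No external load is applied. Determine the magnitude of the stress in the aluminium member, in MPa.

The aluminium has the larger α, so on cooling it would change length more than the nickel alloy if both were free. The rigid plates force a common final length, so the aluminium is put into tension and the nickel alloy into compression, with equal and opposite forces P (no external load).
Setting the final lengths equal and cancelling L: (α₁ − α₂)ΔT = P/(A₁E₁) + P/(A₂E₂).
|α₁ − α₂|·ΔT = 10.1×10⁻⁶ × 98 = 0.0009898.
1/(A₁E₁) + 1/(A₂E₂) = 1/(550×203×10³) + 1/(600×70×10³) = 3.277×10⁻⁸ N⁻¹.
So P = 0.0009898 / 3.277×10⁻⁸ = 30.21 kN.
σ_{aluminium} = P/A₂ = 30210/600 = 50.35 MPa, tensile.

σ ≈ 50.3 MPa (tensile)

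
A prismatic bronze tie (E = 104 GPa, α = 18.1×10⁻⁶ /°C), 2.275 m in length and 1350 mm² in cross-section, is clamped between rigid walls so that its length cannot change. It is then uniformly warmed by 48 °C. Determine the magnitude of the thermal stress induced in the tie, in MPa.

σ ≈ 90.4 MPa (compressive)

With length fixed, the mechanical strain must cancel the thermal strain αΔT = 18.1×10⁻⁶ × 48 = 868.8×10⁻⁶.
σ = EαΔT = 104×10³ × 18.1×10⁻⁶ × 48 = 90.36 MPa (compressive; the tie is trying to expand).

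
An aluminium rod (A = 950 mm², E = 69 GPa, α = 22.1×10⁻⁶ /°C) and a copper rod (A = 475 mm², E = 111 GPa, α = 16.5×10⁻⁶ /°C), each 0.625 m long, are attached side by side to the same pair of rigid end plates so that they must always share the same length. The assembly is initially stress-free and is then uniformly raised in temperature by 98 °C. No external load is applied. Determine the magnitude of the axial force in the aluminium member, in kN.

P ≈ 16 kN (compressive in the aluminium)

Both members must finish at the same length. With the larger α, the aluminium tends to over-expand; the plates restrain it, putting the aluminium in compression and the copper in tension. With no external load the two internal forces are equal and opposite, magnitude P.
Equating the net (thermal + elastic) strains gives |α₁ − α₂|·ΔT = P·[1/(A₁E₁) + 1/(A₂E₂)].
|α₁ − α₂|·ΔT = 5.6×10⁻⁶ × 98 = 0.0005488.
1/(A₁E₁) + 1/(A₂E₂) = 1/(950×69×10³) + 1/(475×111×10³) = 3.422×10⁻⁸ N⁻¹.
So P = 0.0005488 / 3.422×10⁻⁸ = 16.04 kN.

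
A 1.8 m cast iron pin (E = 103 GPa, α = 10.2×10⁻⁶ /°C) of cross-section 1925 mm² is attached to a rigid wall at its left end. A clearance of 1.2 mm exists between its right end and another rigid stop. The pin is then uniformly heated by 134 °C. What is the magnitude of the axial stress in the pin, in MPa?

Unrestrained expansion: δ_free = αΔT L = 10.2×10⁻⁶ × 134 × 1800 = 2.46 mm.
The gap closes (δ_free > 1.2 mm) and the wall then resists a further 2.46 − 1.2 = 1.26 mm of expansion.
So σ = E(δ_free − g)/L = 103×10³ × 1.26/1800 = 72.11 MPa.

σ ≈ 72.1 MPa (compressive)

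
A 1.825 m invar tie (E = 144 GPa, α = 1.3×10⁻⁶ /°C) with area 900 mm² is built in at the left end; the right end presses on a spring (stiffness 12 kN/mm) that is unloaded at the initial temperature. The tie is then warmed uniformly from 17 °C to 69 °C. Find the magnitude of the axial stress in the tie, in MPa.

The unrestrained thermal change is αΔT L = 1.3×10⁻⁶ × 52 × 1825 = 0.1234 mm.
With a force P in the spring, the elastic change of the tie is PL/(AE) and that of the spring is P/k; compatibility requires their sum to equal δ_free.
P [ L/(AE) + 1/k ] = δ_free → P [ 1825/(900×144×10³) + 1/(12×10³) ] = 0.1234.
P = 0.1234 / 9.742×10⁻⁵ = 1266 N.
σ = P/A = 1266/900 = 1.407 MPa.

σ ≈ 1.41 MPa (compressive)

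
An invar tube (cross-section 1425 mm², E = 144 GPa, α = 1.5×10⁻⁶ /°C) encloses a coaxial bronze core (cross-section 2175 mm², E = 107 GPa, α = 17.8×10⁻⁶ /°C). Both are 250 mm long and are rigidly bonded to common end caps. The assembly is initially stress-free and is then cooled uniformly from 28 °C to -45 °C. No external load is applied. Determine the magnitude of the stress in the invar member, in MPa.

σ ≈ 91.1 MPa (compressive)

Equilibrium of a rigid end plate with no external load gives equal and opposite internal forces ±P in the two members. Since α_{bronze} > α_{invar}, cooling drives the bronze into tension and the invar into compression.
Compatibility of the two members (thermal + elastic change equal): (α₁ − α₂)ΔT = P·[1/(A₁E₁) + 1/(A₂E₂)].
|α₁ − α₂|·ΔT = 16.3×10⁻⁶ × 73 = 0.00119.
1/(A₁E₁) + 1/(A₂E₂) = 1/(1425×144×10³) + 1/(2175×107×10³) = 9.17×10⁻⁹ N⁻¹.
P = 0.00119 / 9.17×10⁻⁹ = 129800 N = 129.8 kN.
σ_{invar} = P/A₁ = 129800/1425 = 91.06 MPa, compressive.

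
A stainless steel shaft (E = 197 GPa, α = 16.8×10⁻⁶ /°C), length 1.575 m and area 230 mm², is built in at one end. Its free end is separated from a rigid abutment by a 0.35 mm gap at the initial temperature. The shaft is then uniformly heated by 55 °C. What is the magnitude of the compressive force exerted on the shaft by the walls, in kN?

P ≈ 31.8 kN

Unrestrained expansion: δ_free = αΔT L = 16.8×10⁻⁶ × 55 × 1575 = 1.455 mm.
After closing the 0.35 mm clearance, 1.455 − 0.35 = 1.105 mm of expansion remains to be suppressed by the wall.
That suppressed elongation corresponds to σ = E·Δ/L = 197×10³ × 1.105/1575 = 138.3 MPa.
P = σA = 138.3 × 230 = 31.8 kN.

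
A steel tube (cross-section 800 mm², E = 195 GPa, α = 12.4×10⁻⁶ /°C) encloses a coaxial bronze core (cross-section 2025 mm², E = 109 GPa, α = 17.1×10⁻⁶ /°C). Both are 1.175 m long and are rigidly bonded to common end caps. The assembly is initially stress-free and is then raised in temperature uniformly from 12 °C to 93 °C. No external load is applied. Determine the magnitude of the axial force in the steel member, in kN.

P ≈ 34.8 kN (tensile in the steel)

Equilibrium of a rigid end plate with no external load gives equal and opposite internal forces ±P in the two members. Since α_{bronze} > α_{steel}, heating drives the bronze into compression and the steel into tension.
Compatibility of the two members (thermal + elastic change equal): (α₁ − α₂)ΔT = P·[1/(A₁E₁) + 1/(A₂E₂)].
|α₁ − α₂|·ΔT = 4.7×10⁻⁶ × 81 = 0.0003807.
1/(A₁E₁) + 1/(A₂E₂) = 1/(800×195×10³) + 1/(2025×109×10³) = 1.094×10⁻⁸ N⁻¹.
So P = 0.0003807 / 1.094×10⁻⁸ = 34.8 kN.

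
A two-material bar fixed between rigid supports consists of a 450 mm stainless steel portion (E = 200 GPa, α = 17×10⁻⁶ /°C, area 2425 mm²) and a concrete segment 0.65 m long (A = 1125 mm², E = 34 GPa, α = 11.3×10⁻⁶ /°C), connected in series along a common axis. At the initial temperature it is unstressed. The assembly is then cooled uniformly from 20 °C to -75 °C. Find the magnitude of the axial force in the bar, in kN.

P ≈ 79.5 kN (tensile)

If the supports were absent, the total length change would be Σ αᵢΔT Lᵢ = 17×10⁻⁶×95×450 + 11.3×10⁻⁶×95×650 = 1.425 mm.
The walls prevent any net length change, so an axial force P (same in every segment) develops. Compatibility: P · Σ Lᵢ/(AᵢEᵢ) = δ_free.
Σ Lᵢ/(AᵢEᵢ) = 450/(2425×200×10³) + 650/(1125×34×10³) = 1.792×10⁻⁵ mm/N.
So P = 1.425 / 1.792×10⁻⁵ = 79.49 kN, tensile.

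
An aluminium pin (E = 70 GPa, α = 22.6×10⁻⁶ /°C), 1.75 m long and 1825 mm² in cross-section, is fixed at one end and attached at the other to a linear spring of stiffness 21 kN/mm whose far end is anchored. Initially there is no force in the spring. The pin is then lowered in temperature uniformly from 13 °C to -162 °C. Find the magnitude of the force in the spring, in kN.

Free thermal contraction: δ_free = αΔT L = 22.6×10⁻⁶ × 175 × 1750 = 6.921 mm.
With a force P in the spring, the elastic change of the pin is PL/(AE) and that of the spring is P/k; compatibility requires their sum to equal δ_free.
P [ L/(AE) + 1/k ] = δ_free → P [ 1750/(1825×70×10³) + 1/(21×10³) ] = 6.921.
P = 6.921 / 6.132×10⁻⁵ = 112900 N.

P ≈ 113 kN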